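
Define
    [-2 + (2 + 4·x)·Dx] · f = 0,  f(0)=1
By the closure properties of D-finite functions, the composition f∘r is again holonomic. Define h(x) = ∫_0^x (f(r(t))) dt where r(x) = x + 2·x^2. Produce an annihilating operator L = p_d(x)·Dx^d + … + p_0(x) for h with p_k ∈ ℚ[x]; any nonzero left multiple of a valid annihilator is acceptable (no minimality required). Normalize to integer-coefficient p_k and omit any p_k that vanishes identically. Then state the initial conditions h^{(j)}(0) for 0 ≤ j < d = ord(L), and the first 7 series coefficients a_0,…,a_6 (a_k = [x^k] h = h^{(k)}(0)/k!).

L = (-1 - 4·x)·Dx + (1 + 2·x + 4·x^2)·Dx^2  (order 2).
h: a_k = 0, 1, 1/2, 1/2, -3/8, 3/40, 5/16, …
ICs: h(0) = 0, h′(0) = 1.

f: a_k = 1, 1, -1/2, 1/2, -5/8, 7/8, -21/16, …
L₀ from L_f via x↦r, Dx↦r'^{-1}Dx.
h=∫₀ˣh₀: take L = L₀·Dx.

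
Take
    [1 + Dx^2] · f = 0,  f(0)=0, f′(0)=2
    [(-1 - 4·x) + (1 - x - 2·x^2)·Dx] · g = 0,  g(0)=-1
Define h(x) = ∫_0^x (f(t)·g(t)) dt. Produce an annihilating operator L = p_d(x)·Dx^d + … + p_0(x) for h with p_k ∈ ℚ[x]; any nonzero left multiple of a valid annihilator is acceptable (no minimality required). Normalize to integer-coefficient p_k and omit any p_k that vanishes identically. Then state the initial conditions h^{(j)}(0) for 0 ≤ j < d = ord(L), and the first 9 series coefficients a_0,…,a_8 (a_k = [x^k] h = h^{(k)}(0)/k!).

L = (3 + x + 2·x^2)·Dx + (2 + 8·x)·Dx^2 + (-1 + x + 2·x^2)·Dx^3  (order 3).
h: a_k = 0, 0, -1, -2/3, -17/12, -29/15, -1261/360, -807/140, -41521/4032, …
ICs: h(0) = 0, h′(0) = 0, h′′(0) = -2.

f: a_k = 0, 2, 0, -1/3, 0, 1/60, 0, -1/2520, 0, …
g: a_k = -1, -1, -3, -5, -11, -21, -43, -85, -171, …
Sym-product of L_f,L_g gives L₀ (≤ ord 2).
Integrate: L := L₀·Dx.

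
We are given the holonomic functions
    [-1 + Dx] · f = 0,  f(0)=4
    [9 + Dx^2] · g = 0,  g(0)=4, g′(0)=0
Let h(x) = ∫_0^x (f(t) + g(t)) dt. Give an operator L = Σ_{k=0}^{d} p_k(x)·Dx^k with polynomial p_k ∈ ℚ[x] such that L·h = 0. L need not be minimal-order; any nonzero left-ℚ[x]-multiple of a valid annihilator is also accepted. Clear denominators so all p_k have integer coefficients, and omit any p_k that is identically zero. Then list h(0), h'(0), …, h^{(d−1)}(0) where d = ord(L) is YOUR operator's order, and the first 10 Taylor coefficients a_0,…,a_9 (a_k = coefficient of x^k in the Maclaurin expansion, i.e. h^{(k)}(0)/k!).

f: a_k = 4, 4, 2, 2/3, 1/6, 1/30, 1/180, 1/1260, 1/10080, 1/90720, …
g: a_k = 4, 0, -18, 0, 27/2, 0, -81/20, 0, 729/1120, 0, …
f+g: L₀ = lclm(L_f,L_g), ord ≤ 1+2.
h=∫h₀ ⇒ L = L₀·Dx.
L = -9·Dx + 9·Dx^2 - Dx^3 + Dx^4  (order 4).
h: a_k = 0, 8, 2, -16/3, 1/6, 41/15, 1/180, -26/45, 1/10080, 3281/45360, …
ICs: h(0) = 0, h′(0) = 8, h′′(0) = 4, h′′′(0) = -32.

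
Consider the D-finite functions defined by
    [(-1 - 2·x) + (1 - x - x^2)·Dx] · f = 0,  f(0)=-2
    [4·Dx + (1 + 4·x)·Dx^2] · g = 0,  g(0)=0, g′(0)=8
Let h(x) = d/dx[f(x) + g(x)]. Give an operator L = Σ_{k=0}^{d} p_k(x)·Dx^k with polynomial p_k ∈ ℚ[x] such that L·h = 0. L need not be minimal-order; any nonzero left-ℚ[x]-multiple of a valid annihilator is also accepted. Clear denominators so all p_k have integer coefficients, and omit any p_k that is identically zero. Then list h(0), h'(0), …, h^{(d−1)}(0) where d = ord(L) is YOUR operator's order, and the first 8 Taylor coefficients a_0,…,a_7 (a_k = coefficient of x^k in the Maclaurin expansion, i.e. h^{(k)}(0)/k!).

f: a_k = -2, -2, -4, -6, -10, -16, -26, -42, …
g: a_k = 0, 8, -16, 128/3, -128, 2048/5, -4096/3, 32768/7, …
h₀=f+g: left-lcm gives L₀, ord ≤ 3.
Differentiate: ansatz ord ≤ ord L₀ ⇒ L.
L = (100 + 272·x + 392·x^2 + 144·x^3 + 96·x^4) + (-7 + 96·x + 434·x^2 + 540·x^3 + 304·x^4 + 160·x^5)·Dx + (-4 - 25·x - 28·x^2 + 46·x^3 + 73·x^4 + 76·x^5 + 32·x^6)·Dx^2  (order 2).
h: a_k = 6, -40, 110, -552, 1968, -8348, 32474, -131616, …
ICs: h(0) = 6, h′(0) = -40.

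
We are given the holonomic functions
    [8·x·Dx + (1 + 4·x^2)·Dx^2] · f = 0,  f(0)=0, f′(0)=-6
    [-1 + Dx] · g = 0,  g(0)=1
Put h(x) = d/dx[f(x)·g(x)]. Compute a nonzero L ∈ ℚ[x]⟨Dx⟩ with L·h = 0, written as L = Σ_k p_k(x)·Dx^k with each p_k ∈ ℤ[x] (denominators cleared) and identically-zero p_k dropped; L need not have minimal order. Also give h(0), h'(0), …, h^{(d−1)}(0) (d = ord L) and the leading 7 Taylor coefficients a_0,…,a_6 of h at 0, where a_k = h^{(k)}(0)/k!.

f: a_k = 0, -6, 0, 8, 0, -96/5, 0, …
g: a_k = 1, 1, 1/2, 1/6, 1/24, 1/120, 1/720, …
L₀ := L_f ⊗_s L_g (sym. prod.), ord ≤ 2.
h=h₀': d/dx-closure on L₀ ⇒ L.
L = (-7 - 16·x + 104·x^2 - 64·x^3 + 16·x^4) + (6 + 24·x - 112·x^2 + 96·x^3 - 32·x^4)·Dx + (1 - 8·x + 8·x^2 - 32·x^3 + 16·x^4)·Dx^2  (order 2).
h: a_k = -6, -12, 15, 28, -309/4, -215/2, 12763/40, …
ICs: h(0) = -6, h′(0) = -12.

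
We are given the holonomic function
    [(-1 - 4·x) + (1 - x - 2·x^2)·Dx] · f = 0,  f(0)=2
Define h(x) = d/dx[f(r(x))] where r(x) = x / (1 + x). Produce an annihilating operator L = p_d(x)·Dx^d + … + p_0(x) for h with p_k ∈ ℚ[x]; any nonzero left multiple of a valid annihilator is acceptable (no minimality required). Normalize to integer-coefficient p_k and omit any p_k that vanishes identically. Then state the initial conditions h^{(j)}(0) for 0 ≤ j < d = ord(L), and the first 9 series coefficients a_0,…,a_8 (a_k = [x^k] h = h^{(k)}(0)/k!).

f: a_k = 2, 2, 6, 10, 22, 42, 86, 170, 342, …
f∘r: x↦r, Dx↦Dx/r' in L_f ⇒ L₀.
h₀' ⇒ L via d/dx closure of L₀.
L = (4 + 12·x + 36·x^2 + 20·x^3) + (-1 - 7·x - 9·x^2 + 7·x^3 + 10·x^4)·Dx  (order 1).
h: a_k = 2, 8, 0, 32, -40, 144, -280, 704, -1512, …
ICs: h(0) = 2.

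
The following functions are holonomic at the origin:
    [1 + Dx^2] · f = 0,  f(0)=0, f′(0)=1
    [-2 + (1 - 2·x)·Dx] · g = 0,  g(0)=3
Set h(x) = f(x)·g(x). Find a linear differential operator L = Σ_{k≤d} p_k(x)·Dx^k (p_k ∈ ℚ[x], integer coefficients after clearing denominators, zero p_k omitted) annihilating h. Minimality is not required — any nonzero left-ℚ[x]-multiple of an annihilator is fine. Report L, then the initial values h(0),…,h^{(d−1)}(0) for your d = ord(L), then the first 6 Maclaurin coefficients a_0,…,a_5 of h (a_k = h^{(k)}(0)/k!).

f: a_k = 0, 1, 0, -1/6, 0, 1/120, …
g: a_k = 3, 6, 12, 24, 48, 96, …
Product ⇒ symmetric product L₀, ord ≤ 2.
L = (-1 + 2·x) + 4·Dx + (-1 + 2·x)·Dx^2  (order 2).
h: a_k = 0, 3, 6, 23/2, 23, 1841/40, …
ICs: h(0) = 0, h′(0) = 3.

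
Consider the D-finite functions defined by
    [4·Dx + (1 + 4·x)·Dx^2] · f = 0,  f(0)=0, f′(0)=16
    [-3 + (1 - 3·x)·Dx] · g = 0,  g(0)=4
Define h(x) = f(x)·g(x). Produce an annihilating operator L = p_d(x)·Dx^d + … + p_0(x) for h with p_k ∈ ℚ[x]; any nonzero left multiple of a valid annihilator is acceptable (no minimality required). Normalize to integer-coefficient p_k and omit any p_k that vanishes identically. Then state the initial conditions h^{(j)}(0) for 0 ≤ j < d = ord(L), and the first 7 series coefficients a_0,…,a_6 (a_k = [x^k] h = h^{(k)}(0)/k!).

f: a_k = 0, 16, -32, 256/3, -256, 4096/5, -8192/3, …
g: a_k = 4, 12, 36, 108, 324, 972, 2916, …
Sym-product of L_f,L_g gives L₀ (≤ ord 2).
L = 12 + (2 + 36·x)·Dx + (-1 - x + 12·x^2)·Dx^2  (order 2).
h: a_k = 0, 64, 64, 1600/3, 576, 25024/5, 61376/15, …
ICs: h(0) = 0, h′(0) = 64.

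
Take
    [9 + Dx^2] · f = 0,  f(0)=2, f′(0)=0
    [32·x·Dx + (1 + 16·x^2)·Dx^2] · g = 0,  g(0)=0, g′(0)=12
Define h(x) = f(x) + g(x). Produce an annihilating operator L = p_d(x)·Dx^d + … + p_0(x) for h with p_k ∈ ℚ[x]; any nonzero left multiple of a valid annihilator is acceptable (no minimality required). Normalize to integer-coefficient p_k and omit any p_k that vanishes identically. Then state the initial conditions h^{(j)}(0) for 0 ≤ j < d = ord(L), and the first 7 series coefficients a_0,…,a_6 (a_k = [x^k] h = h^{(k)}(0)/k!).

L = (-52704·x + 967680·x^3 + 663552·x^5)·Dx + (-207 + 13104·x^2 + 283392·x^4 + 331776·x^6)·Dx^2 + (-5856·x + 107520·x^3 + 73728·x^5)·Dx^3 + (-23 + 1456·x^2 + 31488·x^4 + 36864·x^6)·Dx^4  (order 4).
h: a_k = 2, 12, -9, -64, 27/4, 3072/5, -81/40, …
ICs: h(0) = 2, h′(0) = 12, h′′(0) = -18, h′′′(0) = -384.

f: a_k = 2, 0, -9, 0, 27/4, 0, -81/40, …
g: a_k = 0, 12, 0, -64, 0, 3072/5, 0, …
L₀ := lclm(L_f,L_g); ord L₀ ≤ 2+2.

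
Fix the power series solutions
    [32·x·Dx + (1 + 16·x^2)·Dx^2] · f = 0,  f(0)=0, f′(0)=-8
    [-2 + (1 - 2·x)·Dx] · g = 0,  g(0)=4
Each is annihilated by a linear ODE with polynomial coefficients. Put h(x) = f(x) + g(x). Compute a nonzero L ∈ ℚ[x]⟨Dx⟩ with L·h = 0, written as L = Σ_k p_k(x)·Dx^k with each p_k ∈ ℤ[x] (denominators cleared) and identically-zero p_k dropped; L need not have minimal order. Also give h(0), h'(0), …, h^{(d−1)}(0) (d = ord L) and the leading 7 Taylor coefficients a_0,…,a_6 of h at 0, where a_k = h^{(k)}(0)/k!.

L = (32 - 256·x - 1536·x^2)·Dx + (-14 + 32·x + 160·x^2 - 1536·x^3)·Dx^2 + (1 + 6·x + 96·x^3 - 256·x^4)·Dx^3  (order 3).
h: a_k = 4, 0, 16, 224/3, 64, -1408/5, 256, …
ICs: h(0) = 4, h′(0) = 0, h′′(0) = 32.

f: a_k = 0, -8, 0, 128/3, 0, -2048/5, 0, …
g: a_k = 4, 8, 16, 32, 64, 128, 256, …
Sum ⇒ L₀ = lclm(L_f,L_g) in ℚ(x)⟨Dx⟩.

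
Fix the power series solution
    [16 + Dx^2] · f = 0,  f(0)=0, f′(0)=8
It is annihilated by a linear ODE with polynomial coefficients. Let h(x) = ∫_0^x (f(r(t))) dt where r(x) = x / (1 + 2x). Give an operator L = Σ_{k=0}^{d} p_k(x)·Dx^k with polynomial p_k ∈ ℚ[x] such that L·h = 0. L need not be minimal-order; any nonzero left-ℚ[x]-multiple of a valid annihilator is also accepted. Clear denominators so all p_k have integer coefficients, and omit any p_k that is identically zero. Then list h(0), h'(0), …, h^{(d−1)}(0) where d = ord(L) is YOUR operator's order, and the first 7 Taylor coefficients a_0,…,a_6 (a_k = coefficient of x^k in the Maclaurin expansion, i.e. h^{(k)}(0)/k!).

f: a_k = 0, 8, 0, -64/3, 0, 256/15, 0, …
Change of var in L_f (x↦r) gives L₀.
Integrate: L := L₀·Dx.
L = 16·Dx + (4 + 24·x + 48·x^2 + 32·x^3)·Dx^2 + (1 + 8·x + 24·x^2 + 32·x^3 + 16·x^4)·Dx^3  (order 3).
h: a_k = 0, 0, 4, -16/3, 8/3, 64/5, -2752/45, …
ICs: h(0) = 0, h′(0) = 0, h′′(0) = 8.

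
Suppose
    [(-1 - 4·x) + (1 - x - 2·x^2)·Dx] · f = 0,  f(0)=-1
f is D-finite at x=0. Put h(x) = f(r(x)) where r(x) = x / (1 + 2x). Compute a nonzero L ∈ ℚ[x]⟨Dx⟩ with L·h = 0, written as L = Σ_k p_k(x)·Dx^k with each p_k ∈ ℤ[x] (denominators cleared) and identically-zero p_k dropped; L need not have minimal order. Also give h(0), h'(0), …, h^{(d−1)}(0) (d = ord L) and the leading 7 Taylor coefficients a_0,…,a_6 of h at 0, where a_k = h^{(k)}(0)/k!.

f: a_k = -1, -1, -3, -5, -11, -21, -43, …
f∘r: x↦r, Dx↦Dx/r' in L_f ⇒ L₀.
L = (-1 - 6·x) + (1 + 5·x + 6·x^2)·Dx  (order 1).
h: a_k = -1, -1, -1, 3, -9, 27, -81, …
ICs: h(0) = -1.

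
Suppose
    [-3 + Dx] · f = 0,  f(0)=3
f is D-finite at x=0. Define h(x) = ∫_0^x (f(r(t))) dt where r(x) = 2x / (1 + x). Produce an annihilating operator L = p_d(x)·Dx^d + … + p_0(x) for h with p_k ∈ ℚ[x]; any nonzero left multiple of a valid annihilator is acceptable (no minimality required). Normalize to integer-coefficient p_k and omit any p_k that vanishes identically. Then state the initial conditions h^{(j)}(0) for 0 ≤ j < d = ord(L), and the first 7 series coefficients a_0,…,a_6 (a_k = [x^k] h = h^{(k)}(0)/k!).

f: a_k = 3, 9, 27/2, 27/2, 81/8, 243/40, 243/80, …
h₀=f(r): pull back L_f along r ⇒ L₀.
h=∫₀ˣh₀: take L = L₀·Dx.
L = -6·Dx + (1 + 2·x + x^2)·Dx^2  (order 2).
h: a_k = 0, 3, 9, 12, 9/2, -18/5, -3/5, …
ICs: h(0) = 0, h′(0) = 3.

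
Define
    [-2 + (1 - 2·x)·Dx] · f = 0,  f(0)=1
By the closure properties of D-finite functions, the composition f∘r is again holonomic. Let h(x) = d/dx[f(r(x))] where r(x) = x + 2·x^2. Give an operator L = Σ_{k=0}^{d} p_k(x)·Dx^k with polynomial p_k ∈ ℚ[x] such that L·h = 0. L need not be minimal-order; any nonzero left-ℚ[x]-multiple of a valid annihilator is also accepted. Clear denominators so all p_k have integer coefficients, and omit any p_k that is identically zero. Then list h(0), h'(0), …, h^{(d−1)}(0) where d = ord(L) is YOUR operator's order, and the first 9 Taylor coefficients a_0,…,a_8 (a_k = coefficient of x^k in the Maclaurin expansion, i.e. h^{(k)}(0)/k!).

f: a_k = 1, 2, 4, 8, 16, 32, 64, 128, 256, …
h₀=f(r): pull back L_f along r ⇒ L₀.
Differentiate: ansatz ord ≤ ord L₀ ⇒ L.
L = (8 + 24·x + 48·x^2) + (-1 - 2·x + 12·x^2 + 16·x^3)·Dx  (order 1).
h: a_k = 2, 16, 72, 320, 1280, 4992, 18816, 69632, 253440, …
ICs: h(0) = 2.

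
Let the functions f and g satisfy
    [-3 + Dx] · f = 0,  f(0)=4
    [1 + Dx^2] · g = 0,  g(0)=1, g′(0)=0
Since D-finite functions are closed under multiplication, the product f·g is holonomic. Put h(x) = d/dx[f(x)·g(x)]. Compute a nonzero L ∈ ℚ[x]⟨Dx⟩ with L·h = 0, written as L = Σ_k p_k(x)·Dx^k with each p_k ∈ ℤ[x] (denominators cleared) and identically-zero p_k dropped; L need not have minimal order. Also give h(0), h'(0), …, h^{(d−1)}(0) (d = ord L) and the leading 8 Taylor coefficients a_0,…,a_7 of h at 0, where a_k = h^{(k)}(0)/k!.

f: a_k = 4, 12, 18, 18, 27/2, 81/10, 81/20, 243/140, …
g: a_k = 1, 0, -1/2, 0, 1/24, 0, -1/720, 0, …
Product ⇒ symmetric product L₀, ord ≤ 2.
h₀' ⇒ L via d/dx closure of L₀.
L = 10 - 6·Dx + Dx^2  (order 2).
h: a_k = 12, 32, 36, 56/3, -2, -176/15, -166/15, -2108/315, …
ICs: h(0) = 12, h′(0) = 32.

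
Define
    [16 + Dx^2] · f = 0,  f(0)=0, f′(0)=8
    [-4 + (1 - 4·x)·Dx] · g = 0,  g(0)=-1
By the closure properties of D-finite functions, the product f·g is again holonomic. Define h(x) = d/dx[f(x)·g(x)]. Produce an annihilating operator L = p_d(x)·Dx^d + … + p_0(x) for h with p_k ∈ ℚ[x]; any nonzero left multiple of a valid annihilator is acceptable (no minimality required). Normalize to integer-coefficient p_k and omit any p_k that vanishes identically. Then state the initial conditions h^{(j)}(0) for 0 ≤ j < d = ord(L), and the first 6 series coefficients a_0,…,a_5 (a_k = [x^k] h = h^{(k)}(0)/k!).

L = (-16 - 128·x + 256·x^2) + (-8 + 32·x)·Dx + (1 - 8·x + 16·x^2)·Dx^2  (order 2).
h: a_k = -8, -64, -320, -5120/3, -25856/3, -206848/5, …
ICs: h(0) = -8, h′(0) = -64.

f: a_k = 0, 8, 0, -64/3, 0, 256/15, …
g: a_k = -1, -4, -16, -64, -256, -1024, …
Sym-product of L_f,L_g gives L₀ (≤ ord 2).
Differentiate: ansatz ord ≤ ord L₀ ⇒ L.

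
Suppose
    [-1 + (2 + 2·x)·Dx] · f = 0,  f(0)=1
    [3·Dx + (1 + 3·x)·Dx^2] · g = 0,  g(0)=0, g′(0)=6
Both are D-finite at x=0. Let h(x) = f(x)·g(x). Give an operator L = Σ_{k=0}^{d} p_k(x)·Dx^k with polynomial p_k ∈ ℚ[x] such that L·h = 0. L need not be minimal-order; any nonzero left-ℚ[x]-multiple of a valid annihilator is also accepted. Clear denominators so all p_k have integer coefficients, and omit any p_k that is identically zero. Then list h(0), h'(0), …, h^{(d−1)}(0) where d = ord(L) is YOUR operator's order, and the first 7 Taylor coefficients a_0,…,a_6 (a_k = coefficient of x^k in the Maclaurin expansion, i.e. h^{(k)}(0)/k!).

f: a_k = 1, 1/2, -1/8, 1/16, -5/128, 7/256, -21/1024, …
g: a_k = 0, 6, -9, 18, -81/2, 486/5, -243, …
f·g: L₀ = L_f ⊗_s L_g, ord ≤ 1·2.
L = (-3 + 3·x) + (8 + 8·x)·Dx + (4 + 20·x + 28·x^2 + 12·x^3)·Dx^2  (order 2).
h: a_k = 0, 6, -6, 51/4, -30, 23649/320, -60063/320, …
ICs: h(0) = 0, h′(0) = 6.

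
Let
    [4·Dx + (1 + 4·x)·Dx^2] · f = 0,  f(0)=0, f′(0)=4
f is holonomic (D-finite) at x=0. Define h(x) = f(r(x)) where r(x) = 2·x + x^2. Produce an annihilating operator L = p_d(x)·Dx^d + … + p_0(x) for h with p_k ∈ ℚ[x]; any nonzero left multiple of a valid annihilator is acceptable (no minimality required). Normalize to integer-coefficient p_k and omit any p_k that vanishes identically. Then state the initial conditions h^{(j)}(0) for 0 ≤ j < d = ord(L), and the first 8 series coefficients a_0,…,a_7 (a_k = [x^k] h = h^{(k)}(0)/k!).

f: a_k = 0, 4, -8, 64/3, -64, 1024/5, -2048/3, 16384/7, …
Substitute x→r, Dx→(1/r')Dx; clear ⇒ L₀.
L = (7 + 8·x + 4·x^2)·Dx + (1 + 9·x + 12·x^2 + 4·x^3)·Dx^2  (order 2).
h: a_k = 0, 8, -28, 416/3, -776, 23168/5, -86464/3, 1290752/7, …
ICs: h(0) = 0, h′(0) = 8.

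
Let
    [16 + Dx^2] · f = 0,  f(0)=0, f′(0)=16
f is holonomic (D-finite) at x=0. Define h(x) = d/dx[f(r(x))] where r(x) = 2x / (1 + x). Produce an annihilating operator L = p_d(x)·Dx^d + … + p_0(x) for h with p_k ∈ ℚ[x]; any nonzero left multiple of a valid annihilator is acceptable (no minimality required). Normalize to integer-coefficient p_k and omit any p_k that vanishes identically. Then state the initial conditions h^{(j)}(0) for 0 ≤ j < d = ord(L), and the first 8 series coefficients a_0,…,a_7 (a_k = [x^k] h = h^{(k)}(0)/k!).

f: a_k = 0, 16, 0, -128/3, 0, 512/15, 0, -4096/315, …
Substitute x→r, Dx→(1/r')Dx; clear ⇒ L₀.
Differentiate: ansatz ord ≤ ord L₀ ⇒ L.
L = (70 + 12·x + 6·x^2) + (6 + 18·x + 18·x^2 + 6·x^3)·Dx + (1 + 4·x + 6·x^2 + 4·x^3 + x^4)·Dx^2  (order 2).
h: a_k = 32, -64, -928, 3968, -13856/3, -12480, 3033952/45, -6999296/45, …
ICs: h(0) = 32, h′(0) = -64.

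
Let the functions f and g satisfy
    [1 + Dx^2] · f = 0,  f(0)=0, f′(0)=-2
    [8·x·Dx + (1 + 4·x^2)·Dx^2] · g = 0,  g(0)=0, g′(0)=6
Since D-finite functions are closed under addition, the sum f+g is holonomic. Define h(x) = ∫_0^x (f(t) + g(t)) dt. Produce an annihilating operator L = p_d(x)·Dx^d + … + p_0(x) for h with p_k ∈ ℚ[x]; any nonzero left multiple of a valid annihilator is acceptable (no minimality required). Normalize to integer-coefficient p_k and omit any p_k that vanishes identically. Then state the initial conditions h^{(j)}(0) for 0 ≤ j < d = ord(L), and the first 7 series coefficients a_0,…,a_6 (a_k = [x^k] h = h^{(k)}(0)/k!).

L = (-376·x + 1600·x^3 + 128·x^5)·Dx^2 + (-7 + 76·x^2 + 432·x^4 + 64·x^6)·Dx^3 + (-376·x + 1600·x^3 + 128·x^5)·Dx^4 + (-7 + 76·x^2 + 432·x^4 + 64·x^6)·Dx^5  (order 5).
h: a_k = 0, 0, 2, 0, -23/12, 0, 1151/360, …
ICs: h(0) = 0, h′(0) = 0, h′′(0) = 4, h′′′(0) = 0, h′′′′(0) = -46.

f: a_k = 0, -2, 0, 1/3, 0, -1/60, 0, …
g: a_k = 0, 6, 0, -8, 0, 96/5, 0, …
h₀=f+g: left-lcm gives L₀, ord ≤ 4.
h=∫h₀ ⇒ L = L₀·Dx.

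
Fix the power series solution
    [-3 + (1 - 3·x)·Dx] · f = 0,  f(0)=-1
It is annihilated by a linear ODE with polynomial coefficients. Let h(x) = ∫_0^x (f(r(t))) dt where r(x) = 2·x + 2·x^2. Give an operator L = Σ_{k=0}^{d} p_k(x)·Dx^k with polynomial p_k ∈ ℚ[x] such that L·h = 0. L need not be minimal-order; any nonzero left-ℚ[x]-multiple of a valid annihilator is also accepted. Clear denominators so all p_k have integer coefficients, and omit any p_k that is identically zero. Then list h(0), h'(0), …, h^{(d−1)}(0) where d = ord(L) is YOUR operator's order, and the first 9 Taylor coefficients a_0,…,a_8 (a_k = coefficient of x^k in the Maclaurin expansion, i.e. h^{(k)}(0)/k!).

f: a_k = -1, -3, -9, -27, -81, -243, -729, -2187, -6561, …
h₀=f(r): pull back L_f along r ⇒ L₀.
∫: right-multiply L₀ by Dx.
L = (6 + 12·x)·Dx + (-1 + 6·x + 6·x^2)·Dx^2  (order 2).
h: a_k = 0, -1, -3, -14, -72, -396, -2268, -93528/7, -80352, …
ICs: h(0) = 0, h′(0) = -1.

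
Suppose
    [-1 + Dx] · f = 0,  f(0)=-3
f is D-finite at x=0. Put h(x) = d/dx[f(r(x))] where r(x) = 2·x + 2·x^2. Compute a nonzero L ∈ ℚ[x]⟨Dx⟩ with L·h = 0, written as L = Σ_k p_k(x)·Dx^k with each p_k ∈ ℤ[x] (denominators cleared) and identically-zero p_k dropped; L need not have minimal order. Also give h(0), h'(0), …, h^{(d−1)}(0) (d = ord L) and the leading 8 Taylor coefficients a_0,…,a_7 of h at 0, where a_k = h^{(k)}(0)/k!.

f: a_k = -3, -3, -3/2, -1/2, -1/8, -1/40, -1/240, -1/1680, …
L₀ from L_f via x↦r, Dx↦r'^{-1}Dx.
h=h₀': d/dx-closure on L₀ ⇒ L.
L = (4 + 8·x + 8·x^2) + (-1 - 2·x)·Dx  (order 1).
h: a_k = -6, -24, -48, -80, -104, -608/5, -1856/15, -12224/105, …
ICs: h(0) = -6.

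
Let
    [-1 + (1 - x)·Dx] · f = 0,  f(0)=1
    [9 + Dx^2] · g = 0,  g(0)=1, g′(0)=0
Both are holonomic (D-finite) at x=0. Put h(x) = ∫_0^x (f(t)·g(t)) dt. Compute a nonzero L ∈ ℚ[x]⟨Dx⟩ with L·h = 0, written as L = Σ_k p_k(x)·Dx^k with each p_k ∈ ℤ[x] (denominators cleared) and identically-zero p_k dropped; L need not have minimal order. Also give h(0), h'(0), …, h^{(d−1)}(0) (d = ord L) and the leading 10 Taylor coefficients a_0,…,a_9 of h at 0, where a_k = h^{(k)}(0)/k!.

L = (-9 + 9·x)·Dx + 2·Dx^2 + (-1 + x)·Dx^3  (order 3).
h: a_k = 0, 1, 1/2, -7/6, -7/8, -1/40, -1/48, -13/80, -91/640, -4367/40320, …
ICs: h(0) = 0, h′(0) = 1, h′′(0) = 1.

f: a_k = 1, 1, 1, 1, 1, 1, 1, 1, 1, 1, …
g: a_k = 1, 0, -9/2, 0, 27/8, 0, -81/80, 0, 729/4480, 0, …
Sym-product of L_f,L_g gives L₀ (≤ ord 2).
h=∫h₀ ⇒ L = L₀·Dx.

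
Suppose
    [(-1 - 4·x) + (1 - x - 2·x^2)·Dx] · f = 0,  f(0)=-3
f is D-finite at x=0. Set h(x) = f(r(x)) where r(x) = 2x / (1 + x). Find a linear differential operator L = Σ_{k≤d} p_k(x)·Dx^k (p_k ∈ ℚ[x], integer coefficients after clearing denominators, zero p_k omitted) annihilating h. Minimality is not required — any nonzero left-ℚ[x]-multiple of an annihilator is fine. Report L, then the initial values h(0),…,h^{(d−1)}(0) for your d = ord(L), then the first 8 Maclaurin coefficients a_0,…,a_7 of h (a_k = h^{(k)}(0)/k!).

L = (2 + 18·x) + (-1 - x + 9·x^2 + 9·x^3)·Dx  (order 1).
h: a_k = -3, -6, -30, -54, -270, -486, -2430, -4374, …
ICs: h(0) = -3.

f: a_k = -3, -3, -9, -15, -33, -63, -129, -255, …
f∘r: x↦r, Dx↦Dx/r' in L_f ⇒ L₀.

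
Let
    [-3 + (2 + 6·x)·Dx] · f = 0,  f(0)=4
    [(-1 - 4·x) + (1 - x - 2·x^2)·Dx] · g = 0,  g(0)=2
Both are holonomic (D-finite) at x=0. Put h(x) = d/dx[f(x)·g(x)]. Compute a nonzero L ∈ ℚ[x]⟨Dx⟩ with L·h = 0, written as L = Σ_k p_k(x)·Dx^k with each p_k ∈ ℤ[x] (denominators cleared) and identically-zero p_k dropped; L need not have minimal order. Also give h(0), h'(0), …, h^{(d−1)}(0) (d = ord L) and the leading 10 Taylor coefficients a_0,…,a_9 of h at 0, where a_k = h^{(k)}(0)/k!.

L = (27 + 282·x + 663·x^2 + 660·x^3 + 540·x^4) + (-10 - 42·x - 30·x^2 + 98·x^3 + 312·x^4 + 216·x^5)·Dx  (order 1).
h: a_k = 20, 54, 483/2, 1747/4, 51735/32, 162093/64, 2420495/256, 6175875/512, 436998015/8192, 747436105/16384, …
ICs: h(0) = 20.

f: a_k = 4, 6, -9/2, 27/4, -405/32, 1701/64, -15309/256, 72171/512, -2814669/8192, 14073345/16384, …
g: a_k = 2, 2, 6, 10, 22, 42, 86, 170, 342, 682, …
L₀ := L_f ⊗_s L_g (sym. prod.), ord ≤ 1.
Derive L from L₀ (diff closure).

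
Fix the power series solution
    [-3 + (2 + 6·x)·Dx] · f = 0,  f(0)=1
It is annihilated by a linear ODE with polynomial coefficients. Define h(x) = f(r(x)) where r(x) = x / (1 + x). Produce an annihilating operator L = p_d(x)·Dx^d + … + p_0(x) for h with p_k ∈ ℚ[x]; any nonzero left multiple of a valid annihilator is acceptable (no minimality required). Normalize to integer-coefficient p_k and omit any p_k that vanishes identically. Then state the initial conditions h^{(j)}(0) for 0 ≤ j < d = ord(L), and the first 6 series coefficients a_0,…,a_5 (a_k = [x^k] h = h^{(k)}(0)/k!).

f: a_k = 1, 3/2, -9/8, 27/16, -405/128, 1701/256, …
Change of var in L_f (x↦r) gives L₀.
L = -3 + (2 + 10·x + 8·x^2)·Dx  (order 1).
h: a_k = 1, 3/2, -21/8, 87/16, -1677/128, 9069/256, …
ICs: h(0) = 1.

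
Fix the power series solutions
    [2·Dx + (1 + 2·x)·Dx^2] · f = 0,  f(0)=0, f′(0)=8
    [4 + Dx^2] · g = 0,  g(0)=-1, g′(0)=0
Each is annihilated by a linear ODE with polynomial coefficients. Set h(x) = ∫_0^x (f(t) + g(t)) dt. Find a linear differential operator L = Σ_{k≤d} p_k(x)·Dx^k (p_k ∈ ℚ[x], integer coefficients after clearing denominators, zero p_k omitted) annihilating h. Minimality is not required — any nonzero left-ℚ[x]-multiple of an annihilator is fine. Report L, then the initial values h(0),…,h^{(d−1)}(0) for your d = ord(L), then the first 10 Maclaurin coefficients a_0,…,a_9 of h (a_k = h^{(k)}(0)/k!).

f: a_k = 0, 8, -8, 32/3, -16, 128/5, -128/3, 512/7, -128, 2048/9, …
g: a_k = -1, 0, 2, 0, -2/3, 0, 4/45, 0, -2/315, 0, …
f+g: L₀ = lclm(L_f,L_g), ord ≤ 2+2.
h=∫h₀ ⇒ L = L₀·Dx.
L = (56 + 32·x + 32·x^2)·Dx^2 + (12 + 40·x + 48·x^2 + 32·x^3)·Dx^3 + (14 + 8·x + 8·x^2)·Dx^4 + (3 + 10·x + 12·x^2 + 8·x^3)·Dx^5  (order 5).
h: a_k = 0, -1, 4, -2, 8/3, -10/3, 64/15, -1916/315, 64/7, -40322/2835, …
ICs: h(0) = 0, h′(0) = -1, h′′(0) = 8, h′′′(0) = -12, h′′′′(0) = 64.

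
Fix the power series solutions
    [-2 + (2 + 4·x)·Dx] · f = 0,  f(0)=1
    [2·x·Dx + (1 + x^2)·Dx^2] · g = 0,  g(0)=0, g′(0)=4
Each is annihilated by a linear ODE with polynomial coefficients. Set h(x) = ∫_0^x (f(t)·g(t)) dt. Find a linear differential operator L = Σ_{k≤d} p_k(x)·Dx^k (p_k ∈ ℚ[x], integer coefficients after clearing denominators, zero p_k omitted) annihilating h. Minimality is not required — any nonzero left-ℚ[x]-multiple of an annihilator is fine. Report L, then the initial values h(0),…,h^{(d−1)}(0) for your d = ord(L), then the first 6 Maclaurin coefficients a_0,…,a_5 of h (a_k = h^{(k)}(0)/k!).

L = (3 - 2·x - x^2)·Dx + (-2 - 2·x + 6·x^2 + 4·x^3)·Dx^2 + (1 + 4·x + 5·x^2 + 4·x^3 + 4·x^4)·Dx^3  (order 3).
h: a_k = 0, 0, 2, 4/3, -5/6, 2/15, …
ICs: h(0) = 0, h′(0) = 0, h′′(0) = 4.

f: a_k = 1, 1, -1/2, 1/2, -5/8, 7/8, …
g: a_k = 0, 4, 0, -4/3, 0, 4/5, …
f·g: L₀ = L_f ⊗_s L_g, ord ≤ 1·2.
h=∫₀ˣh₀: take L = L₀·Dx.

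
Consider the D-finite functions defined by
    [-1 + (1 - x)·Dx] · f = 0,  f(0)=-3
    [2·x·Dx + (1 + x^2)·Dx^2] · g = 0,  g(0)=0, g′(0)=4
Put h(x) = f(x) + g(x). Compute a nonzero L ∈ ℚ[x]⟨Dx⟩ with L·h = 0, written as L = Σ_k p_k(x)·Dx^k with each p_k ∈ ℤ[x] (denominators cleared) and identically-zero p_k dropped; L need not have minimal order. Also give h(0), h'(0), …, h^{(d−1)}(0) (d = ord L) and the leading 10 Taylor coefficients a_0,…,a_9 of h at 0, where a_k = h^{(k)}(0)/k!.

L = (-2 + 8·x + 6·x^2)·Dx + (4 - 2·x + 4·x^2 + 6·x^3)·Dx^2 + (-1 + x^4)·Dx^3  (order 3).
h: a_k = -3, 1, -3, -13/3, -3, -11/5, -3, -25/7, -3, -23/9, …
ICs: h(0) = -3, h′(0) = 1, h′′(0) = -6.

f: a_k = -3, -3, -3, -3, -3, -3, -3, -3, -3, -3, …
g: a_k = 0, 4, 0, -4/3, 0, 4/5, 0, -4/7, 0, 4/9, …
f+g: L₀ = lclm(L_f,L_g), ord ≤ 1+2.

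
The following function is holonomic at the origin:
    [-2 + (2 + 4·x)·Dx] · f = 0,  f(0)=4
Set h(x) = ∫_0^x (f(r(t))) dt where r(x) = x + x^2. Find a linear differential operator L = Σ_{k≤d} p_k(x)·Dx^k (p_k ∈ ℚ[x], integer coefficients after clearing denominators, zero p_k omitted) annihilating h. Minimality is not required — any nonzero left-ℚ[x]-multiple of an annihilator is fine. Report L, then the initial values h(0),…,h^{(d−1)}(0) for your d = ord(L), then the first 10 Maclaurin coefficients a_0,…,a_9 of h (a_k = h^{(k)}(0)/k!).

f: a_k = 4, 4, -2, 2, -5/2, 7/2, -21/4, 33/4, -429/32, 715/32, …
Change of var in L_f (x↦r) gives L₀.
Integrate: L := L₀·Dx.
L = (-1 - 2·x)·Dx + (1 + 2·x + 2·x^2)·Dx^2  (order 2).
h: a_k = 0, 4, 2, 2/3, -1/2, 3/10, -1/12, -3/28, 7/32, -61/288, …
ICs: h(0) = 0, h′(0) = 4.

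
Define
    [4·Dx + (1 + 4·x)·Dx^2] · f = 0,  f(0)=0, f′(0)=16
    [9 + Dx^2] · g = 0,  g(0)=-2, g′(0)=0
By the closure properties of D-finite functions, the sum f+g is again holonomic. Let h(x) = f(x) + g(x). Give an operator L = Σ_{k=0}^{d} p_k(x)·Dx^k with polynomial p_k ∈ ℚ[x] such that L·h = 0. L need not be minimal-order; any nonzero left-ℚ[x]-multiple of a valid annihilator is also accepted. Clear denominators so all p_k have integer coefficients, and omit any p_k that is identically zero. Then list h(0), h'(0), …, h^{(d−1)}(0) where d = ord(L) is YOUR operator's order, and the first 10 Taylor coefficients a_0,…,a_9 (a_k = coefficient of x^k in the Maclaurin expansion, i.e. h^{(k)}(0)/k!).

L = (3780 + 2592·x + 5184·x^2)·Dx + (369 + 2124·x + 3888·x^2 + 5184·x^3)·Dx^2 + (420 + 288·x + 576·x^2)·Dx^3 + (41 + 236·x + 432·x^2 + 576·x^3)·Dx^4  (order 4).
h: a_k = -2, 16, -23, 256/3, -1051/4, 4096/5, -327437/120, 65536/7, -73401049/2240, 1048576/9, …
ICs: h(0) = -2, h′(0) = 16, h′′(0) = -46, h′′′(0) = 512.

f: a_k = 0, 16, -32, 256/3, -256, 4096/5, -8192/3, 65536/7, -32768, 1048576/9, …
g: a_k = -2, 0, 9, 0, -27/4, 0, 81/40, 0, -729/2240, 0, …
L₀ := lclm(L_f,L_g); ord L₀ ≤ 2+2.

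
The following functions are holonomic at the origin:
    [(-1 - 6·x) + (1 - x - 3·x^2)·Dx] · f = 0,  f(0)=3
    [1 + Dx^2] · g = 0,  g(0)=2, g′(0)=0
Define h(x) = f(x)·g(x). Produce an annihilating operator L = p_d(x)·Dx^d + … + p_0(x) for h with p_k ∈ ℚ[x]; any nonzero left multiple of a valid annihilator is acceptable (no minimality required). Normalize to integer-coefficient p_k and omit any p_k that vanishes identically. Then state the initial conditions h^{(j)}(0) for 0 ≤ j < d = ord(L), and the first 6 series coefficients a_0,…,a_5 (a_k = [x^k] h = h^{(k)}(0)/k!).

L = (5 + x + 3·x^2) + (2 + 12·x)·Dx + (-1 + x + 3·x^2)·Dx^2  (order 2).
h: a_k = 6, 6, 21, 39, 409/4, 877/4, …
ICs: h(0) = 6, h′(0) = 6.

f: a_k = 3, 3, 12, 21, 57, 120, …
g: a_k = 2, 0, -1, 0, 1/12, 0, …
Product ⇒ symmetric product L₀, ord ≤ 2.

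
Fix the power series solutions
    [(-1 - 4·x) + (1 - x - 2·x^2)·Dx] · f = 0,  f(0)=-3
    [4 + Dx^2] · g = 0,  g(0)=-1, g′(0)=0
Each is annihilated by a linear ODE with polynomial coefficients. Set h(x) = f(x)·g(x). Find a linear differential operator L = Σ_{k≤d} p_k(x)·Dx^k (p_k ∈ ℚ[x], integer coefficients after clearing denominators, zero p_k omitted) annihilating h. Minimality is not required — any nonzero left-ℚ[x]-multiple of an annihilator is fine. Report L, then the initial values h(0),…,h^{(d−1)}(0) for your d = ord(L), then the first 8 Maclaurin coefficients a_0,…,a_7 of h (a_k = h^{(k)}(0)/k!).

f: a_k = -3, -3, -9, -15, -33, -63, -129, -255, …
g: a_k = -1, 0, 2, 0, -2/3, 0, 4/45, 0, …
Product ⇒ symmetric product L₀, ord ≤ 2.
L = (4·x + 8·x^2) + (2 + 8·x)·Dx + (-1 + x + 2·x^2)·Dx^2  (order 2).
h: a_k = 3, 3, 3, 9, 17, 35, 1031/15, 2081/15, …
ICs: h(0) = 3, h′(0) = 3.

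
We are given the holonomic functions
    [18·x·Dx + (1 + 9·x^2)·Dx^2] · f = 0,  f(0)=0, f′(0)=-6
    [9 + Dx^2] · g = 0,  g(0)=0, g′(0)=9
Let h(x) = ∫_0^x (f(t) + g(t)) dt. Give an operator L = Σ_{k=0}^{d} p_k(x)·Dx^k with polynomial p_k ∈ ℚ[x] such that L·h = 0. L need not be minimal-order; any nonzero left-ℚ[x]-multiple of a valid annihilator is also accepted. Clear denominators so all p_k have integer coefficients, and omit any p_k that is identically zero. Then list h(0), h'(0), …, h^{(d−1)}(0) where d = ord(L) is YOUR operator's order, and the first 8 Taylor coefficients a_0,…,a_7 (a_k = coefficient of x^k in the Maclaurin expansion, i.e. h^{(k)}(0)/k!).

f: a_k = 0, -6, 0, 18, 0, -486/5, 0, 4374/7, …
g: a_k = 0, 9, 0, -27/2, 0, 243/40, 0, -729/560, …
h₀=f+g: left-lcm gives L₀, ord ≤ 4.
Integrate: L := L₀·Dx.
L = (-1782·x + 20412·x^3 + 13122·x^5)·Dx^2 + (-9 + 567·x^2 + 6561·x^4 + 6561·x^6)·Dx^3 + (-198·x + 2268·x^3 + 1458·x^5)·Dx^4 + (-1 + 63·x^2 + 729·x^4 + 729·x^6)·Dx^5  (order 5).
h: a_k = 0, 0, 3/2, 0, 9/8, 0, -243/16, 0, …
ICs: h(0) = 0, h′(0) = 0, h′′(0) = 3, h′′′(0) = 0, h′′′′(0) = 27.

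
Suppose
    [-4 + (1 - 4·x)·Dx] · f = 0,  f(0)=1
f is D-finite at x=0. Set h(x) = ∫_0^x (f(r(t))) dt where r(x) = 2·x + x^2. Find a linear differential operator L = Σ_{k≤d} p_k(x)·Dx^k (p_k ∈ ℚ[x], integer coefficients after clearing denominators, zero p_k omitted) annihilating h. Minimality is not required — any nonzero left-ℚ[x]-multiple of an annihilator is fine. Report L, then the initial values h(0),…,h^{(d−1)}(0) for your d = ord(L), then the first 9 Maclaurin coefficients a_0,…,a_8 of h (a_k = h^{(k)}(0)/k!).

L = (8 + 8·x)·Dx + (-1 + 8·x + 4·x^2)·Dx^2  (order 2).
h: a_k = 0, 1, 4, 68/3, 144, 976, 20672/3, 350272/7, 370944, …
ICs: h(0) = 0, h′(0) = 1.

f: a_k = 1, 4, 16, 64, 256, 1024, 4096, 16384, 65536, …
h₀=f(r): pull back L_f along r ⇒ L₀.
h=∫₀ˣh₀: take L = L₀·Dx.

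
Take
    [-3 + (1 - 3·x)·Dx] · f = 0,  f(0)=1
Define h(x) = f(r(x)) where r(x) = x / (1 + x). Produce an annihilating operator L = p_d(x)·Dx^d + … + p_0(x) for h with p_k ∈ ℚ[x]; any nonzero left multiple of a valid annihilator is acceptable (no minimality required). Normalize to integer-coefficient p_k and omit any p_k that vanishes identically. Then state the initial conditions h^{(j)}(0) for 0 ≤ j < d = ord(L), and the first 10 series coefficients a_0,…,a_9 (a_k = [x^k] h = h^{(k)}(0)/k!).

L = 3 + (-1 + x + 2·x^2)·Dx  (order 1).
h: a_k = 1, 3, 6, 12, 24, 48, 96, 192, 384, 768, …
ICs: h(0) = 1.

f: a_k = 1, 3, 9, 27, 81, 243, 729, 2187, 6561, 19683, …
L₀ from L_f via x↦r, Dx↦r'^{-1}Dx.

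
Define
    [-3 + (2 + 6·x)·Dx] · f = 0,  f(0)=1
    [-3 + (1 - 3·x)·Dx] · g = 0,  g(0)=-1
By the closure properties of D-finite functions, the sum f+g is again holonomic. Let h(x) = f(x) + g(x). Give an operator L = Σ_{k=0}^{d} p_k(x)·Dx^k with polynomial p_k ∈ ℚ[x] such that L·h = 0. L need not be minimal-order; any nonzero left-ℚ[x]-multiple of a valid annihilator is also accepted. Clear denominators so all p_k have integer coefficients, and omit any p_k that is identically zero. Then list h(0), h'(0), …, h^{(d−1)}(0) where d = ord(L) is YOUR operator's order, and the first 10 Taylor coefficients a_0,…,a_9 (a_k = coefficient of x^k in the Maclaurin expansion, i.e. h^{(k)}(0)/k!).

L = (45 + 81·x) + (-27 - 126·x - 243·x^2)·Dx + (2 + 18·x - 18·x^2 - 162·x^3)·Dx^2  (order 2).
h: a_k = 0, -3/2, -81/8, -405/16, -10773/128, -60507/256, -761805/1024, -4406805/2048, -217805517/32768, -1275871743/65536, …
ICs: h(0) = 0, h′(0) = -3/2.

f: a_k = 1, 3/2, -9/8, 27/16, -405/128, 1701/256, -15309/1024, 72171/2048, -2814669/32768, 14073345/65536, …
g: a_k = -1, -3, -9, -27, -81, -243, -729, -2187, -6561, -19683, …
h₀=f+g: left-lcm gives L₀, ord ≤ 2.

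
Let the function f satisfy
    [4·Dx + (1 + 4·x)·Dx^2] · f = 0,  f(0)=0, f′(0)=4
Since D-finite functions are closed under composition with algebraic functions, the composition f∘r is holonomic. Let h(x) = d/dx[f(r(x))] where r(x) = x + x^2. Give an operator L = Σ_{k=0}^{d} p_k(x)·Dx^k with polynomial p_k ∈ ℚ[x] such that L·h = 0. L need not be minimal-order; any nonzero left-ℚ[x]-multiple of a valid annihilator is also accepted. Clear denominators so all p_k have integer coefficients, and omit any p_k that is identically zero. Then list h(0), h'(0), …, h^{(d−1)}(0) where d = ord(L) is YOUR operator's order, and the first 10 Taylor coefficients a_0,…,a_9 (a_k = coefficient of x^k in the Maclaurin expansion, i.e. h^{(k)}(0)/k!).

f: a_k = 0, 4, -8, 64/3, -64, 1024/5, -2048/3, 16384/7, -8192, 262144/9, …
h₀=f(r): pull back L_f along r ⇒ L₀.
h₀' ⇒ L via d/dx closure of L₀.
L = 2 + (1 + 2·x)·Dx  (order 1).
h: a_k = 4, -8, 16, -32, 64, -128, 256, -512, 1024, -2048, …
ICs: h(0) = 4.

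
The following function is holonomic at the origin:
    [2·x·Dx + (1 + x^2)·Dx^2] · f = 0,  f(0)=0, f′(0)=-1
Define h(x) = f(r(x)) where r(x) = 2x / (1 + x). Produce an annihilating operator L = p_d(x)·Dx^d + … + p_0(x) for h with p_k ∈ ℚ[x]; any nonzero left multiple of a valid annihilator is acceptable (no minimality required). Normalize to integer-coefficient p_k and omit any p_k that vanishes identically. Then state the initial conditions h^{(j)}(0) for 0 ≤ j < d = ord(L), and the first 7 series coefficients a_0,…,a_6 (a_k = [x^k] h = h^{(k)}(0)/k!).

f: a_k = 0, -1, 0, 1/3, 0, -1/5, 0, …
Change of var in L_f (x↦r) gives L₀.
L = (2 + 10·x)·Dx + (1 + 2·x + 5·x^2)·Dx^2  (order 2).
h: a_k = 0, -2, 2, 2/3, -6, 38/5, 22/3, …
ICs: h(0) = 0, h′(0) = -2.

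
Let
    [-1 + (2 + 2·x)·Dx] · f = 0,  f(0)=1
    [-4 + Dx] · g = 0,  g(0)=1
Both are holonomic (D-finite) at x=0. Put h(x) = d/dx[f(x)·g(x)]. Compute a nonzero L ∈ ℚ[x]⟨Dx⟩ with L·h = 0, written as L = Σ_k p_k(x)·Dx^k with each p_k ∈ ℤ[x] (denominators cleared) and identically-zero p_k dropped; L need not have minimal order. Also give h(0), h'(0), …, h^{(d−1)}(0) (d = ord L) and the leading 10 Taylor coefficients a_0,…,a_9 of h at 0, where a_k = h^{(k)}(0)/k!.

f: a_k = 1, 1/2, -1/8, 1/16, -5/128, 7/256, -21/1024, 33/2048, -429/32768, 715/65536, …
g: a_k = 1, 4, 8, 32/3, 32/3, 128/15, 256/45, 1024/315, 512/315, 2048/2835, …
L₀ := L_f ⊗_s L_g (sym. prod.), ord ≤ 1.
Differentiate: ansatz ord ≤ ord L₀ ⇒ L.
L = (79 + 144·x + 64·x^2) + (-18 - 34·x - 16·x^2)·Dx  (order 1).
h: a_k = 9/2, 79/4, 683/16, 1947/32, 49553/768, 417727/7680, 389323/10240, 29265889/1290240, 243638873/20643840, 224615351/41287680, …
ICs: h(0) = 9/2.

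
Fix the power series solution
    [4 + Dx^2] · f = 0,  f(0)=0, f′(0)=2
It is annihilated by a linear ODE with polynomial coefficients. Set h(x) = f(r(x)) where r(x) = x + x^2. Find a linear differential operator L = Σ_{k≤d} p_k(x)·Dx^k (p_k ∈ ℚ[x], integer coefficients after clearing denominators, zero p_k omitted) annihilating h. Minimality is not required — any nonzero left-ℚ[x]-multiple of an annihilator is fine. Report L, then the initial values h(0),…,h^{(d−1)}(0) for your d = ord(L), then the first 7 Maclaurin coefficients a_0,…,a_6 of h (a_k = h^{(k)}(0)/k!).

L = (4 + 24·x + 48·x^2 + 32·x^3) - 2·Dx + (1 + 2·x)·Dx^2  (order 2).
h: a_k = 0, 2, 2, -4/3, -4, -56/15, 0, …
ICs: h(0) = 0, h′(0) = 2.

f: a_k = 0, 2, 0, -4/3, 0, 4/15, 0, …
f∘r: x↦r, Dx↦Dx/r' in L_f ⇒ L₀.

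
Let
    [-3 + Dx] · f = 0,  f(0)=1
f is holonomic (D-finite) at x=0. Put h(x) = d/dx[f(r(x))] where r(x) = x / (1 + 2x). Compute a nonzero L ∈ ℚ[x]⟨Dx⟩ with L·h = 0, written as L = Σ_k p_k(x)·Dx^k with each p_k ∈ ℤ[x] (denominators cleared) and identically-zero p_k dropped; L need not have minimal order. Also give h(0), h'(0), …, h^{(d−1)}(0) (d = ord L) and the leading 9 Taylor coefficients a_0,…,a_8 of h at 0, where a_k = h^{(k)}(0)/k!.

f: a_k = 1, 3, 9/2, 9/2, 27/8, 81/40, 81/80, 243/560, 729/4480, …
f∘r: x↦r, Dx↦Dx/r' in L_f ⇒ L₀.
Derive L from L₀ (diff closure).
L = (-1 - 8·x) + (-1 - 4·x - 4·x^2)·Dx  (order 1).
h: a_k = 3, -3, -9/2, 51/2, -519/8, 4743/40, -12441/80, 45417/560, 1469691/4480, …
ICs: h(0) = 3.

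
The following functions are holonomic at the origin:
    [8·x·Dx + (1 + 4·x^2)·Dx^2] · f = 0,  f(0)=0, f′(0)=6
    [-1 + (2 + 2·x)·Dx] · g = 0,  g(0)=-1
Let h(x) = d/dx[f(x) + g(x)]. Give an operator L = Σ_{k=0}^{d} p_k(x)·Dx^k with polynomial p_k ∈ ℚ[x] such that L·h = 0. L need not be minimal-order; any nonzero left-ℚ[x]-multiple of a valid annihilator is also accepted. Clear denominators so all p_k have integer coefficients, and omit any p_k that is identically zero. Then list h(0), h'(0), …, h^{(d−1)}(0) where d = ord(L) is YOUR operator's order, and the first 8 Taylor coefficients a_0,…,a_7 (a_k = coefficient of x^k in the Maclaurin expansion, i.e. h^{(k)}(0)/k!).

L = (-16 - 40·x + 192·x^2 + 96·x^3) + (-35 - 64·x + 328·x^2 + 768·x^3 + 336·x^4)·Dx + (-2 + 30·x + 48·x^2 + 144·x^3 + 224·x^4 + 96·x^5)·Dx^2  (order 2).
h: a_k = 11/2, 1/4, -387/16, 5/32, 24541/256, 63/512, -786663/2048, 429/4096, …
ICs: h(0) = 11/2, h′(0) = 1/4.

f: a_k = 0, 6, 0, -8, 0, 96/5, 0, -384/7, …
g: a_k = -1, -1/2, 1/8, -1/16, 5/128, -7/256, 21/1024, -33/2048, …
Weyl lclm of L_f,L_g ⇒ L₀ (ord ≤ 3).
h=h₀': d/dx-closure on L₀ ⇒ L.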